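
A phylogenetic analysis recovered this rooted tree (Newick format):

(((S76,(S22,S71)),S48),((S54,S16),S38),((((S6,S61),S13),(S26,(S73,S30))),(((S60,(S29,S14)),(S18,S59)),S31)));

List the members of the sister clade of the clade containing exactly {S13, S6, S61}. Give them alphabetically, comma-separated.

S26, S30, S73

The clade containing exactly {S13, S6, S61} attaches to the tree at the node subtending (((S6,S61),S13),(S26,(S73,S30))).
The other lineage descending from that same node — the sister group — is (S26,(S73,S30)); its 3 tips in alphabetical order are the answer.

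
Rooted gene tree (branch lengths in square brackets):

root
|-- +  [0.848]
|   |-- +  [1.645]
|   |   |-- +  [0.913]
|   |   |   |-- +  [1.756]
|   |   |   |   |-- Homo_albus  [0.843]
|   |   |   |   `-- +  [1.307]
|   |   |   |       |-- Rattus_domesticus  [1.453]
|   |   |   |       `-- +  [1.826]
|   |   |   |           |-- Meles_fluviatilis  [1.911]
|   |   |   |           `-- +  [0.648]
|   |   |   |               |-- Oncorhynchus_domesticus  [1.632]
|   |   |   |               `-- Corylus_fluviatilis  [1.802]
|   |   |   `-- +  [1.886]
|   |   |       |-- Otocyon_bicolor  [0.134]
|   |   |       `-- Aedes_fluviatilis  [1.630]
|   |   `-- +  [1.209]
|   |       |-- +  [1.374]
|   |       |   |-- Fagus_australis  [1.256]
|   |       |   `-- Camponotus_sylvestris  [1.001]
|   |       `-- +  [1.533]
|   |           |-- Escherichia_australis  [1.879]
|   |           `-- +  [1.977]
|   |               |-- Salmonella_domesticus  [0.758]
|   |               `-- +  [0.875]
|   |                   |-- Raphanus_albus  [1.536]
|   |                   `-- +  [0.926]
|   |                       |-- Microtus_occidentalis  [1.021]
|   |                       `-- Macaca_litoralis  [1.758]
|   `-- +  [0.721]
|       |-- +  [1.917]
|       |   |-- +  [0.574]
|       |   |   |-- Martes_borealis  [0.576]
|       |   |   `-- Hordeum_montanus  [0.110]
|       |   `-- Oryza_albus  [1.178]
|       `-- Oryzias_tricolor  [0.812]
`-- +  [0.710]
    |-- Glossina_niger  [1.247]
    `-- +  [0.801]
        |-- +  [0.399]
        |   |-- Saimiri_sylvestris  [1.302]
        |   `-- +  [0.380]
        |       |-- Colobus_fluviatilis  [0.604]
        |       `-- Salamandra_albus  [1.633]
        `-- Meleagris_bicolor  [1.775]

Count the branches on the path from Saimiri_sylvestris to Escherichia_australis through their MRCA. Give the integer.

9

The MRCA of Saimiri_sylvestris and Escherichia_australis is the root of the tree.
From Saimiri_sylvestris up to that node: 4 branches. From Escherichia_australis up to the same node: 5 branches. Total: 4 + 5 = 9.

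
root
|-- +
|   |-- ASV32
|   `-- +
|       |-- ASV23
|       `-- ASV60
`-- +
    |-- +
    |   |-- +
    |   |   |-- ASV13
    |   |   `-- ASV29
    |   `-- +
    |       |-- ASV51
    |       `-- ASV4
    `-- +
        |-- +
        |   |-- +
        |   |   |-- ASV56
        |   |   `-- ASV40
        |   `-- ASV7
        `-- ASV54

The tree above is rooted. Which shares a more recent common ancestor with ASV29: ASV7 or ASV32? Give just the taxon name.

The MRCA of ASV29 and ASV7 subtends (((ASV13,ASV29),(ASV51,ASV4)),(((ASV56,ASV40),ASV7),ASV54)) (8 taxa).
The MRCA of ASV29 and ASV32 is the root, subtending the entire tree (11 taxa).
The first is nested inside the second, so ASV29 shares a more recent common ancestor with ASV7.

ASV7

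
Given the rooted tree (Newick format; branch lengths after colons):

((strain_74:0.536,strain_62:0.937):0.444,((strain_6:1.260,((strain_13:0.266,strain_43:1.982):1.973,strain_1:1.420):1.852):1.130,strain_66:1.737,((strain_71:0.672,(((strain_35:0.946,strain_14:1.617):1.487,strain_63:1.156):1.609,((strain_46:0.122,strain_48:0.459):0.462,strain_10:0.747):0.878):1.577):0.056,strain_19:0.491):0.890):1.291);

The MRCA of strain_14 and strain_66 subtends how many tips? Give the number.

13

The MRCA of strain_14 and strain_66 is the node subtending ((strain_6,((strain_13,strain_43),strain_1)),strain_66,((strain_71,(((strain_35,strain_14),strain_63),((strain_46,strain_48),strain_10))),strain_19)).
That clade contains 13 terminal taxa: strain_1, strain_10, strain_13, strain_14, strain_19, strain_35, strain_43, strain_46, strain_48, strain_6, strain_63, strain_66, strain_71.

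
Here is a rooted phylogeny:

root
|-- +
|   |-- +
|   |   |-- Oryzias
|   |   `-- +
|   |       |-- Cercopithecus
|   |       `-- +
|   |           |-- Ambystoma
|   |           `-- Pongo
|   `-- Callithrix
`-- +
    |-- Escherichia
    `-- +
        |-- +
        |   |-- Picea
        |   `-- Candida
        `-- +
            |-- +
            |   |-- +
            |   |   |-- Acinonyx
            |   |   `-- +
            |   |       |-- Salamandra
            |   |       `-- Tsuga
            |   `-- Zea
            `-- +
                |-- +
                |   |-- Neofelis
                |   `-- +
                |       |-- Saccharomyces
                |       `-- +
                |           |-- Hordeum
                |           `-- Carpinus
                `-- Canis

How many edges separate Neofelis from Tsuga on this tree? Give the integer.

The MRCA of Neofelis and Tsuga is the node subtending (((Acinonyx,(Salamandra,Tsuga)),Zea),((Neofelis,(Saccharomyces,(Hordeum,Carpinus))),Canis)).
From Neofelis up to that node: 3 branches. From Tsuga up to the same node: 4 branches. Total: 3 + 4 = 7.

7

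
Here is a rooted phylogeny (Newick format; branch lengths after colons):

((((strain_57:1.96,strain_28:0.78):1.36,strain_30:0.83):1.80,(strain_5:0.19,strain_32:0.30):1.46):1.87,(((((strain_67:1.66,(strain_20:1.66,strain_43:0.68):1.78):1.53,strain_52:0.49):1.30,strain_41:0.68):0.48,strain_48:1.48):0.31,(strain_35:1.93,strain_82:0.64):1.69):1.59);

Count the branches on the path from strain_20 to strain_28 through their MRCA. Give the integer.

11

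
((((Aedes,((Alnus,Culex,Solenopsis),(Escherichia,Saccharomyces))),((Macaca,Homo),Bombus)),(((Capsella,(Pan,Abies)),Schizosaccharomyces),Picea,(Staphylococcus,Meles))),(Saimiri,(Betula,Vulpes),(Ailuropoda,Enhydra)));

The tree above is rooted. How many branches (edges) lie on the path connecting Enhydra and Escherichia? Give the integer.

9

The MRCA of Enhydra and Escherichia is the root of the tree.
From Enhydra up to that node: 3 branches. From Escherichia up to the same node: 6 branches. Total: 3 + 6 = 9.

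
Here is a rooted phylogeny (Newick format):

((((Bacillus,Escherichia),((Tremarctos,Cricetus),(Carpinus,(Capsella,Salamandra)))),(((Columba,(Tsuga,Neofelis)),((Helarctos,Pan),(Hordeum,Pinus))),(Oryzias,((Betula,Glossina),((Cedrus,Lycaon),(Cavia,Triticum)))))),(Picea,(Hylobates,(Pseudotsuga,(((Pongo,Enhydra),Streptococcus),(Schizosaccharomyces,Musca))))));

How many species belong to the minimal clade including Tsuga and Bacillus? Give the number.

21

The MRCA of Tsuga and Bacillus is the node subtending (((Bacillus,Escherichia),((Tremarctos,Cricetus),(Carpinus,(Capsella,Salamandra)))),(((Columba,(Tsuga,Neofelis)),((Helarctos,Pan),(Hordeum,Pinus))),(Oryzias,((Betula,Glossina),((Cedrus,Lycaon),(Cavia,Triticum)))))).
That clade contains 21 terminal taxa: Bacillus, Betula, Capsella, Carpinus, Cavia, Cedrus, Columba, Cricetus, Escherichia, Glossina, Helarctos, Hordeum, Lycaon, Neofelis, Oryzias, Pan, Pinus, Salamandra, Tremarctos, Triticum, Tsuga.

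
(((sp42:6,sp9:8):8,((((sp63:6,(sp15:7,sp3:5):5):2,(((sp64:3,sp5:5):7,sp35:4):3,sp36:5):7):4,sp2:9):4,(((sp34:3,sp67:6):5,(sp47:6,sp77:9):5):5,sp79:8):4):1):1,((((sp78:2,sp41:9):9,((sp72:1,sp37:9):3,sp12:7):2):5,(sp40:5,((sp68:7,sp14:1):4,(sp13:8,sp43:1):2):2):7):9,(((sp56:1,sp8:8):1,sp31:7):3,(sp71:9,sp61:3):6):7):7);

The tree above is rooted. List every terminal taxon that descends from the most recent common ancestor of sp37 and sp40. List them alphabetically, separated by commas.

Tracing sp37: it sits inside (sp72,sp37).
Tracing sp40: it sits inside (sp40,((sp68,sp14),(sp13,sp43))).
The smallest clade enclosing both is (((sp78,sp41),((sp72,sp37),sp12)),(sp40,((sp68,sp14),(sp13,sp43)))); the answer is its 10 terminal taxa in alphabetical order.

sp12, sp13, sp14, sp37, sp40, sp41, sp43, sp68, sp72, sp78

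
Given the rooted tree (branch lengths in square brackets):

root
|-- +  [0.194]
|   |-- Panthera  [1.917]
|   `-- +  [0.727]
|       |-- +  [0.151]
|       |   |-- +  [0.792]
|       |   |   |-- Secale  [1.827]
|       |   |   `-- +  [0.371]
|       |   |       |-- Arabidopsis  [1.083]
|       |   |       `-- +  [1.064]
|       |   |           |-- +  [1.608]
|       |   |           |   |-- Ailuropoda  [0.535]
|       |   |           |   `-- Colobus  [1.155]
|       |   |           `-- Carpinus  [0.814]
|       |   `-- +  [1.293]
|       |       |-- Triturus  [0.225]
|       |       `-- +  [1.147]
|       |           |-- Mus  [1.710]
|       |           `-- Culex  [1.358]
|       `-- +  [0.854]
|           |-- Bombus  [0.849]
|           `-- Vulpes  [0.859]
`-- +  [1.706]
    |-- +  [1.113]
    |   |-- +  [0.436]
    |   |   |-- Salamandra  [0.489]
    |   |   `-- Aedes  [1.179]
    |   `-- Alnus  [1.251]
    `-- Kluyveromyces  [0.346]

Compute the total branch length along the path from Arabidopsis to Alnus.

The path runs Arabidopsis → … → MRCA → … → Alnus; the MRCA is the root of the tree.
Branch lengths along that path: 1.083 + 0.371 + 0.792 + 0.151 + 0.727 + 0.194 + 1.706 + 1.113 + 1.251 = 7.388.

7.388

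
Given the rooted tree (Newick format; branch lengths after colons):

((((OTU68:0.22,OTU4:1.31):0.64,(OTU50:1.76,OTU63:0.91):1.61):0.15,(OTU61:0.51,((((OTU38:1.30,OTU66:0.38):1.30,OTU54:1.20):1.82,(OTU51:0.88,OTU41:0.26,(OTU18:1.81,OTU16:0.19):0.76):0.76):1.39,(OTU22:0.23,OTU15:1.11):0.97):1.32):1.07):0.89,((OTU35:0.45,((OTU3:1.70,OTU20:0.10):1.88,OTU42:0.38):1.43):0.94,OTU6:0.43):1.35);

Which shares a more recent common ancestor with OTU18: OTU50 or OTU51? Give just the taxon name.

OTU51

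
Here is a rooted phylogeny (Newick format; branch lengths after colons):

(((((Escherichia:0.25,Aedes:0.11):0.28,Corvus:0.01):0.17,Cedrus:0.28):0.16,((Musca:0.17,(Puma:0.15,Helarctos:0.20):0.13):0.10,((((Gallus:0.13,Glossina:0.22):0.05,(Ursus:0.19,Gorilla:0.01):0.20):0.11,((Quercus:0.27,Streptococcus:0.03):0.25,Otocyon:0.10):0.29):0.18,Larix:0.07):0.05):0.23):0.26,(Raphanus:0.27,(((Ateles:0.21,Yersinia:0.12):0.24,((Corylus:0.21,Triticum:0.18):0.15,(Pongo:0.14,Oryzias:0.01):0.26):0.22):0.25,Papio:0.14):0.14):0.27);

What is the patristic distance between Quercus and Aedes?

1.99

The path runs Quercus → … → MRCA → … → Aedes; the MRCA is the node subtending ((((Escherichia,Aedes),Corvus),Cedrus),((Musca,(Puma,Helarctos)),((((Gallus,Glossina),(Ursus,Gorilla)),((Quercus,Streptococcus),Otocyon)),Larix))).
Branch lengths along that path: 0.27 + 0.25 + 0.29 + 0.18 + 0.05 + 0.23 + 0.16 + 0.17 + 0.28 + 0.11 = 1.99.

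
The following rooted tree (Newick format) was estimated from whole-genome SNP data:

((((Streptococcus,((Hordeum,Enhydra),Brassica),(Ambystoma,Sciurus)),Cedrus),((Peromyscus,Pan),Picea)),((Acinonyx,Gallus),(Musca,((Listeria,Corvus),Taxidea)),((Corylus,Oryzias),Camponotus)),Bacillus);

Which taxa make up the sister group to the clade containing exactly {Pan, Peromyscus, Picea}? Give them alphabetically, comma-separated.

The clade containing exactly {Pan, Peromyscus, Picea} attaches to the tree at the node subtending (((Streptococcus,((Hordeum,Enhydra),Brassica),(Ambystoma,Sciurus)),Cedrus),((Peromyscus,Pan),Picea)).
The other lineage descending from that same node — the sister group — is ((Streptococcus,((Hordeum,Enhydra),Brassica),(Ambystoma,Sciurus)),Cedrus); its 7 tips in alphabetical order are the answer.

Ambystoma, Brassica, Cedrus, Enhydra, Hordeum, Sciurus, Streptococcus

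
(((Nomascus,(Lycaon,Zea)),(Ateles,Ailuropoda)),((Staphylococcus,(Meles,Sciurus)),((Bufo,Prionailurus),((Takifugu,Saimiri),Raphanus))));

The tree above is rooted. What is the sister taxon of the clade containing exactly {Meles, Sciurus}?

Staphylococcus

The clade containing exactly {Meles, Sciurus} attaches to the tree at the node subtending (Staphylococcus,(Meles,Sciurus)).
The other lineage descending from that same node — the sister group — is the single tip Staphylococcus.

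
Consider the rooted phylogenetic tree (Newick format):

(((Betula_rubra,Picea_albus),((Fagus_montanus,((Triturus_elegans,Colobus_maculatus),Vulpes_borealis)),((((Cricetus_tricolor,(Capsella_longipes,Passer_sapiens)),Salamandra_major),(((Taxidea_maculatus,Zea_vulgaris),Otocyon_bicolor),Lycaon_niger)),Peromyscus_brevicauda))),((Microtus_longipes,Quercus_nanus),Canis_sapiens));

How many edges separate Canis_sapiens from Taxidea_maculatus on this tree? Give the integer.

10

The MRCA of Canis_sapiens and Taxidea_maculatus is the root of the tree.
From Canis_sapiens up to that node: 2 branches. From Taxidea_maculatus up to the same node: 8 branches. Total: 2 + 8 = 10.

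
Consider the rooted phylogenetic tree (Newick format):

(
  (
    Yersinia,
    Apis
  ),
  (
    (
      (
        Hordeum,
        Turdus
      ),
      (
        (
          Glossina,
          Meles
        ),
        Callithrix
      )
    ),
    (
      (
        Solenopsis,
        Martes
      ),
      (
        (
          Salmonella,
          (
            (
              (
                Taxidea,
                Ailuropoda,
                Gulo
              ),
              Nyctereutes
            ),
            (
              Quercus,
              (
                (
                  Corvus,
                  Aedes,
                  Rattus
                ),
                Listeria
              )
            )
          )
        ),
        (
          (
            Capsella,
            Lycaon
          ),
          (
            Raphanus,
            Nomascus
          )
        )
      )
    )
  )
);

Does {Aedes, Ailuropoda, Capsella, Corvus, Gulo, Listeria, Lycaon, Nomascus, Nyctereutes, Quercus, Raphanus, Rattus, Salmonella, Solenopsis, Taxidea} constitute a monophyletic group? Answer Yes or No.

No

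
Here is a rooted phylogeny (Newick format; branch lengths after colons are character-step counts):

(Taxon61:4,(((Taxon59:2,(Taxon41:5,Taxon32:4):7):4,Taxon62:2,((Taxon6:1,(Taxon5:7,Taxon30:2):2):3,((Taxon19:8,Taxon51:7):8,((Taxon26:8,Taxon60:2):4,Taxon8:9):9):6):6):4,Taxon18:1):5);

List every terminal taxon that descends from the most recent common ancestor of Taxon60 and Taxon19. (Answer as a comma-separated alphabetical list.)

Taxon19, Taxon26, Taxon51, Taxon60, Taxon8

Tracing Taxon60: it sits inside (Taxon26,Taxon60).
Tracing Taxon19: it sits inside (Taxon19,Taxon51).
The smallest clade enclosing both is ((Taxon19,Taxon51),((Taxon26,Taxon60),Taxon8)); the answer is its 5 terminal taxa in alphabetical order.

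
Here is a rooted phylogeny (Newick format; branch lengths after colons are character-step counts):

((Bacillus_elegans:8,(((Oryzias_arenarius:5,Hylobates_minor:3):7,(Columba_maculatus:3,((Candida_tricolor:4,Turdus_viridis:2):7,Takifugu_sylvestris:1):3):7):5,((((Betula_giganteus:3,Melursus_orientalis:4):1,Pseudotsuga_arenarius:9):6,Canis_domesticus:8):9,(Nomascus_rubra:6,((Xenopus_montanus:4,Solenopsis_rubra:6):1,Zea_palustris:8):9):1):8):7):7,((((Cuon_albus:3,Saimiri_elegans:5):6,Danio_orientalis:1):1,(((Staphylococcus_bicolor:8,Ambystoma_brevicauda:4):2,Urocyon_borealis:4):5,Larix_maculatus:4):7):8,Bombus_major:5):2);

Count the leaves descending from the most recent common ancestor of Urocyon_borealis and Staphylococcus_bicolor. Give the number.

3

The MRCA of Urocyon_borealis and Staphylococcus_bicolor is the node subtending ((Staphylococcus_bicolor,Ambystoma_brevicauda),Urocyon_borealis).
That clade contains 3 terminal taxa: Ambystoma_brevicauda, Staphylococcus_bicolor, Urocyon_borealis.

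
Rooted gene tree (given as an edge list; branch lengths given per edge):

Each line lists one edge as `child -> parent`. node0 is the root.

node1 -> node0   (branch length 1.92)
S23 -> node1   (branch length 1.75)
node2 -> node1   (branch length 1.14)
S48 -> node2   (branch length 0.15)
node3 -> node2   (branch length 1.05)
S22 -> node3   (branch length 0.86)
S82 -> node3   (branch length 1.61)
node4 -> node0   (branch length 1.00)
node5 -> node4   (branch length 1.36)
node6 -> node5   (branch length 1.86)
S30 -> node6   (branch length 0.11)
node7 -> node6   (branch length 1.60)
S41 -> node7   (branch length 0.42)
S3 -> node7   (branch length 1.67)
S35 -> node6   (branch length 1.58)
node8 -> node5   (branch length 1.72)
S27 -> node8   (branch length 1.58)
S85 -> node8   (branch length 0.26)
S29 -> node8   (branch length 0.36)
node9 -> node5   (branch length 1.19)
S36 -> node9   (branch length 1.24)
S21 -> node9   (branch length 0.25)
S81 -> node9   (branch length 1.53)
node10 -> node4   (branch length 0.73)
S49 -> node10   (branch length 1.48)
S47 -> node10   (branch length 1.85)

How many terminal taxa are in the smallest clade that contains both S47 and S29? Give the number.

12

The MRCA of S47 and S29 is the node subtending (((S30,(S41,S3),S35),(S27,S85,S29),(S36,S21,S81)),(S49,S47)).
That clade contains 12 terminal taxa: S21, S27, S29, S3, S30, S35, S36, S41, S47, S49, S81, S85.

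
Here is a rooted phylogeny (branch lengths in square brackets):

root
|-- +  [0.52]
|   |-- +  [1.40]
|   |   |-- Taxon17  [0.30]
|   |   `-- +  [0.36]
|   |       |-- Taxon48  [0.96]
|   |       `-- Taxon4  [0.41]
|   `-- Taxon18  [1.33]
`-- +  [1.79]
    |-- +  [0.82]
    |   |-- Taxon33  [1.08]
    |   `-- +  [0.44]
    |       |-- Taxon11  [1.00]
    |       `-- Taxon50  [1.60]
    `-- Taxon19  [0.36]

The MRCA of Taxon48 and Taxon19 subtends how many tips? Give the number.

8

The MRCA of Taxon48 and Taxon19 is the root, so the clade is the entire tree.
That clade contains 8 terminal taxa: Taxon11, Taxon17, Taxon18, Taxon19, Taxon33, Taxon4, Taxon48, Taxon50.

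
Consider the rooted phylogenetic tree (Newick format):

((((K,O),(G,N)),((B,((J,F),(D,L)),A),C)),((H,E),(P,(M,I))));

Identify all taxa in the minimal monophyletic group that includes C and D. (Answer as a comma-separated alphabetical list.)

Tracing C: it sits inside ((B,((J,F),(D,L)),A),C).
Tracing D: it sits inside (D,L).
The smallest clade enclosing both is ((B,((J,F),(D,L)),A),C); the answer is its 7 terminal taxa in alphabetical order.

A, B, C, D, F, J, L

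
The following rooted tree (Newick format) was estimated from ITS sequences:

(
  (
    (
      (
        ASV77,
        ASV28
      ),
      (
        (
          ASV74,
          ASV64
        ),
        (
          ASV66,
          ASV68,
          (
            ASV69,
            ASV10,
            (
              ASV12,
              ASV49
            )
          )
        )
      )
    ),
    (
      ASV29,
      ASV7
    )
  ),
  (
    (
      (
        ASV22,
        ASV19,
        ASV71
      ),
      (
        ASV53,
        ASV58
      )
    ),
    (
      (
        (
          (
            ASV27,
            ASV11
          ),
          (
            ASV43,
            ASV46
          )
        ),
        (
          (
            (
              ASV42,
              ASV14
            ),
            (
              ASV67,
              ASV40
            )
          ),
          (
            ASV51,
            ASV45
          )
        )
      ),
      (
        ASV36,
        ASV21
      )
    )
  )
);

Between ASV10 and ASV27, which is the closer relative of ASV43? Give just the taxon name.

ASV27

The MRCA of ASV43 and ASV27 subtends ((ASV27,ASV11),(ASV43,ASV46)) (4 taxa).
The MRCA of ASV43 and ASV10 is the root, subtending the entire tree (29 taxa).
The first is nested inside the second, so ASV43 shares a more recent common ancestor with ASV27.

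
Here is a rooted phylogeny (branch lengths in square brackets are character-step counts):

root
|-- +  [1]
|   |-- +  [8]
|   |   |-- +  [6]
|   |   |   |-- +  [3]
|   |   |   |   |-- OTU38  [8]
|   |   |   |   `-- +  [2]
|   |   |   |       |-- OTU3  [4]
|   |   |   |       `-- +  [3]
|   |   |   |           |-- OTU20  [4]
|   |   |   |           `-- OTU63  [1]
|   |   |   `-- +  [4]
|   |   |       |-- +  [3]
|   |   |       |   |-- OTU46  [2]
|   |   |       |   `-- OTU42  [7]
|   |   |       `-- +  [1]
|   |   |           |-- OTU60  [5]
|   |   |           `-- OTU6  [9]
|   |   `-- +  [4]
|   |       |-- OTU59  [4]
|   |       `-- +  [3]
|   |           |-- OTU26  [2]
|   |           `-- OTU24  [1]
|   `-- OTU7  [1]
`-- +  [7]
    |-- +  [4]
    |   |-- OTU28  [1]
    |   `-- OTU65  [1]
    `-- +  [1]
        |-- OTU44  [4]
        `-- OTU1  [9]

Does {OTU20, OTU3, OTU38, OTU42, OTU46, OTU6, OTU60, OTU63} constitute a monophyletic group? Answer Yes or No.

The most recent common ancestor of these taxa subtends ((OTU38,(OTU3,(OTU20,OTU63))),((OTU46,OTU42),(OTU60,OTU6))).
That clade has exactly 8 tips — every listed taxon and nothing else — so the group is monophyletic.

Yes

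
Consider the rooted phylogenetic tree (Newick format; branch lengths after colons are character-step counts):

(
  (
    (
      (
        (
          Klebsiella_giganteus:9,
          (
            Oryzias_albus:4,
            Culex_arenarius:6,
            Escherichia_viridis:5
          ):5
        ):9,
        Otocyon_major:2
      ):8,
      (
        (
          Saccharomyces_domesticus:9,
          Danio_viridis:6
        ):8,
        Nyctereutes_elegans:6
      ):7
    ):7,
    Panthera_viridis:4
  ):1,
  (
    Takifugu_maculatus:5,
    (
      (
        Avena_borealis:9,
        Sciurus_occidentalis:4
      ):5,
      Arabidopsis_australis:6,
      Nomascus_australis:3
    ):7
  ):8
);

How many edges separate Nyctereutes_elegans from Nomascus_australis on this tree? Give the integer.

7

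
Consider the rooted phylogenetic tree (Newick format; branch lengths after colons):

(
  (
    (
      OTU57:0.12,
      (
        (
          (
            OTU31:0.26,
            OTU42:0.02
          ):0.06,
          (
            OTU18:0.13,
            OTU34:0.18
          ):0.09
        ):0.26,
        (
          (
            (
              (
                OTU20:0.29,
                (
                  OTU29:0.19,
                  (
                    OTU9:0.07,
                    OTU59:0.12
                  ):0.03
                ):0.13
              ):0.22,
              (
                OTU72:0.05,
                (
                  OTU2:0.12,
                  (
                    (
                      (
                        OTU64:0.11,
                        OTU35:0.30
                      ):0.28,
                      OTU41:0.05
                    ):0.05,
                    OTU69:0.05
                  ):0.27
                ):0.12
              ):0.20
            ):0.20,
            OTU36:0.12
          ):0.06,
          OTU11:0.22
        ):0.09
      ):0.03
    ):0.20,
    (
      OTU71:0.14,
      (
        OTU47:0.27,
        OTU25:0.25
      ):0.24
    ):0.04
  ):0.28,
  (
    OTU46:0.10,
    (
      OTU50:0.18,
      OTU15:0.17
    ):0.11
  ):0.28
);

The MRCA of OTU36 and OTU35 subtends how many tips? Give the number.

11

The MRCA of OTU36 and OTU35 is the node subtending (((OTU20,(OTU29,(OTU9,OTU59))),(OTU72,(OTU2,(((OTU64,OTU35),OTU41),OTU69)))),OTU36).
That clade contains 11 terminal taxa: OTU2, OTU20, OTU29, OTU35, OTU36, OTU41, OTU59, OTU64, OTU69, OTU72, OTU9.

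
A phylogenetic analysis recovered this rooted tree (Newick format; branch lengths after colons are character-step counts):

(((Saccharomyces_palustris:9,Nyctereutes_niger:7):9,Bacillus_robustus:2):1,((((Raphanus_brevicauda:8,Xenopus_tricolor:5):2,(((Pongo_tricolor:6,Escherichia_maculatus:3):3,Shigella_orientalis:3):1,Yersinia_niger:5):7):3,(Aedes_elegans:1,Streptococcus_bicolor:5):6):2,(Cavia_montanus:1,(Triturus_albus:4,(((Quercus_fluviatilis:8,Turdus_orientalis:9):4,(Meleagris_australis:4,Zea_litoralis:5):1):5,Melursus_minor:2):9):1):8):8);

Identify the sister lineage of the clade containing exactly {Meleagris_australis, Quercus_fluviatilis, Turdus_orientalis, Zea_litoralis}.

Melursus_minor

The clade containing exactly {Meleagris_australis, Quercus_fluviatilis, Turdus_orientalis, Zea_litoralis} attaches to the tree at the node subtending (((Quercus_fluviatilis,Turdus_orientalis),(Meleagris_australis,Zea_litoralis)),Melursus_minor).
The other lineage descending from that same node — the sister group — is the single tip Melursus_minor.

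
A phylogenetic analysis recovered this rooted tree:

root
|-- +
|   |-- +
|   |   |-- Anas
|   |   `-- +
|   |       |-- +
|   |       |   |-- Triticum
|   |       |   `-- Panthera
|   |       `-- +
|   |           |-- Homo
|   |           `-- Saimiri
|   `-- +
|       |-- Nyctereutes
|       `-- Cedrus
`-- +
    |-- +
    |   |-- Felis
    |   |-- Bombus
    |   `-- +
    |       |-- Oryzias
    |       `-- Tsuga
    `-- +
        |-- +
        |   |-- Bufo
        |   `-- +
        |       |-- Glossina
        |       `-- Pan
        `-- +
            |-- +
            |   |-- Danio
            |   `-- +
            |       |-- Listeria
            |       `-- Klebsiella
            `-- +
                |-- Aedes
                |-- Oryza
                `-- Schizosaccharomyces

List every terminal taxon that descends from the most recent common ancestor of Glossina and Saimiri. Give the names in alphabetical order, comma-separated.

Aedes, Anas, Bombus, Bufo, Cedrus, Danio, Felis, Glossina, Homo, Klebsiella, Listeria, Nyctereutes, Oryza, Oryzias, Pan, Panthera, Saimiri, Schizosaccharomyces, Triticum, Tsuga

Tracing Glossina: it sits inside (Glossina,Pan).
Tracing Saimiri: it sits inside (Homo,Saimiri).
The smallest clade enclosing both is the whole tree (their MRCA is the root), so the answer is all 20 tips in alphabetical order.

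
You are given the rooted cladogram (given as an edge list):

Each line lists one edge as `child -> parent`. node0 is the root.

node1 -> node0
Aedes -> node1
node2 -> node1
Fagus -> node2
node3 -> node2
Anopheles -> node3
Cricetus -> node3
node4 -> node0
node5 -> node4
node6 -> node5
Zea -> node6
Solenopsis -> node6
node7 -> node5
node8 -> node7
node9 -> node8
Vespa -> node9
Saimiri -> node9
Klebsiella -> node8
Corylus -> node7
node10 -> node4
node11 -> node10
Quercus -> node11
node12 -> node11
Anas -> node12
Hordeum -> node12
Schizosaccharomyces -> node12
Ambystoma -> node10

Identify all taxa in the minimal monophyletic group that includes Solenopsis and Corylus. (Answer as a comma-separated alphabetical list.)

Corylus, Klebsiella, Saimiri, Solenopsis, Vespa, Zea

Tracing Solenopsis: it sits inside (Zea,Solenopsis).
Tracing Corylus: it sits inside (((Vespa,Saimiri),Klebsiella),Corylus).
The smallest clade enclosing both is ((Zea,Solenopsis),(((Vespa,Saimiri),Klebsiella),Corylus)); the answer is its 6 terminal taxa in alphabetical order.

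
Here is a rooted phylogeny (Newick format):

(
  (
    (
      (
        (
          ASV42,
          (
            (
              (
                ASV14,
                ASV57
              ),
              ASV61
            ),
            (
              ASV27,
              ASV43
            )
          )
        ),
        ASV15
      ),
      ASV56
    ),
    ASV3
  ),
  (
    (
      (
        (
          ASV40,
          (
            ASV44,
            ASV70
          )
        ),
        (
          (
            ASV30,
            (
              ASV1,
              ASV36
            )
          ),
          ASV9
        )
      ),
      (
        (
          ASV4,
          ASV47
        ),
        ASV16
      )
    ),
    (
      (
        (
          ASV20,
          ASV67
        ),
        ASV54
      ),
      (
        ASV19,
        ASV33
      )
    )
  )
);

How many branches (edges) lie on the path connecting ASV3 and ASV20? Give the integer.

7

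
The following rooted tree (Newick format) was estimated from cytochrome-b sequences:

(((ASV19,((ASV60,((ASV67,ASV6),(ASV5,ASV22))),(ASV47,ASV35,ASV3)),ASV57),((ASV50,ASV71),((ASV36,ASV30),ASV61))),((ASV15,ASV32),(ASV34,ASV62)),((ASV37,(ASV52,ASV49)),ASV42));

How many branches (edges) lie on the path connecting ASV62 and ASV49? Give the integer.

7

The MRCA of ASV62 and ASV49 is the root of the tree.
From ASV62 up to that node: 3 branches. From ASV49 up to the same node: 4 branches. Total: 3 + 4 = 7.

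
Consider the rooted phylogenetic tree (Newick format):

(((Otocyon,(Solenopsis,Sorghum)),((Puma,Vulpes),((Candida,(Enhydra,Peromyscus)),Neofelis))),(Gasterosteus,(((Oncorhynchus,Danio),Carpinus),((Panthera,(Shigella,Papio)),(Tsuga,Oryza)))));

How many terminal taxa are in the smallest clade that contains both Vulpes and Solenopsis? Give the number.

The MRCA of Vulpes and Solenopsis is the node subtending ((Otocyon,(Solenopsis,Sorghum)),((Puma,Vulpes),((Candida,(Enhydra,Peromyscus)),Neofelis))).
That clade contains 9 terminal taxa: Candida, Enhydra, Neofelis, Otocyon, Peromyscus, Puma, Solenopsis, Sorghum, Vulpes.

9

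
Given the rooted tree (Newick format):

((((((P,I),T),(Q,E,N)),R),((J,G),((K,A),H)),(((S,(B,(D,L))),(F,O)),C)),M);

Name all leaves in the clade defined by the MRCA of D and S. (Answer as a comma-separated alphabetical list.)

B, D, L, S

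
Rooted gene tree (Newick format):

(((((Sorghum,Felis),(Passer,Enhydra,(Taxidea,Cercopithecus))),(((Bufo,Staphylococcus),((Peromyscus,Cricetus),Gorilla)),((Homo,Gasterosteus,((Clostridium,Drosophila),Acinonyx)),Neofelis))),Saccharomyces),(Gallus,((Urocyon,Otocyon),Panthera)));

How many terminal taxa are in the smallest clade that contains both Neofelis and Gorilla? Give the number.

The MRCA of Neofelis and Gorilla is the node subtending (((Bufo,Staphylococcus),((Peromyscus,Cricetus),Gorilla)),((Homo,Gasterosteus,((Clostridium,Drosophila),Acinonyx)),Neofelis)).
That clade contains 11 terminal taxa: Acinonyx, Bufo, Clostridium, Cricetus, Drosophila, Gasterosteus, Gorilla, Homo, Neofelis, Peromyscus, Staphylococcus.

11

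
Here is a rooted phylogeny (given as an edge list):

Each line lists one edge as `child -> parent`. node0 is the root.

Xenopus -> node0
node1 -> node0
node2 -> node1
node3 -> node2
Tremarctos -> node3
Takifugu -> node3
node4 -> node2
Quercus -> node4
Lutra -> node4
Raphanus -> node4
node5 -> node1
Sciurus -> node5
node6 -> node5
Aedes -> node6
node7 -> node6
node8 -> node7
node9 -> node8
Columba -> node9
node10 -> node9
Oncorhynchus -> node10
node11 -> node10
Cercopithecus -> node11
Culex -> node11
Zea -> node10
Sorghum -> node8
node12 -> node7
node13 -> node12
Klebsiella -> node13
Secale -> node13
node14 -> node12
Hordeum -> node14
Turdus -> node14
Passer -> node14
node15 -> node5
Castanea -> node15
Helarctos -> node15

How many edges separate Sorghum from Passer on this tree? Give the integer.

5

The MRCA of Sorghum and Passer is the node subtending (((Columba,(Oncorhynchus,(Cercopithecus,Culex),Zea)),Sorghum),((Klebsiella,Secale),(Hordeum,Turdus,Passer))).
From Sorghum up to that node: 2 branches. From Passer up to the same node: 3 branches. Total: 2 + 3 = 5.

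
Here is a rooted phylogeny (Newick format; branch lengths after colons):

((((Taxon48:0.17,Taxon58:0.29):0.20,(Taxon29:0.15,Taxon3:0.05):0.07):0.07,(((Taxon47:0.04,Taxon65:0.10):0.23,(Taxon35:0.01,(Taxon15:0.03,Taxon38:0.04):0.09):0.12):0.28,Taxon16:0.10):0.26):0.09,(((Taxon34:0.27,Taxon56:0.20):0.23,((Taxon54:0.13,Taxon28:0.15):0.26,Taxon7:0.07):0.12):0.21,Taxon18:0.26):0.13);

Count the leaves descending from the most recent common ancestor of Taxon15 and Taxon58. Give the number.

The MRCA of Taxon15 and Taxon58 is the node subtending (((Taxon48,Taxon58),(Taxon29,Taxon3)),(((Taxon47,Taxon65),(Taxon35,(Taxon15,Taxon38))),Taxon16)).
That clade contains 10 terminal taxa: Taxon15, Taxon16, Taxon29, Taxon3, Taxon35, Taxon38, Taxon47, Taxon48, Taxon58, Taxon65.

10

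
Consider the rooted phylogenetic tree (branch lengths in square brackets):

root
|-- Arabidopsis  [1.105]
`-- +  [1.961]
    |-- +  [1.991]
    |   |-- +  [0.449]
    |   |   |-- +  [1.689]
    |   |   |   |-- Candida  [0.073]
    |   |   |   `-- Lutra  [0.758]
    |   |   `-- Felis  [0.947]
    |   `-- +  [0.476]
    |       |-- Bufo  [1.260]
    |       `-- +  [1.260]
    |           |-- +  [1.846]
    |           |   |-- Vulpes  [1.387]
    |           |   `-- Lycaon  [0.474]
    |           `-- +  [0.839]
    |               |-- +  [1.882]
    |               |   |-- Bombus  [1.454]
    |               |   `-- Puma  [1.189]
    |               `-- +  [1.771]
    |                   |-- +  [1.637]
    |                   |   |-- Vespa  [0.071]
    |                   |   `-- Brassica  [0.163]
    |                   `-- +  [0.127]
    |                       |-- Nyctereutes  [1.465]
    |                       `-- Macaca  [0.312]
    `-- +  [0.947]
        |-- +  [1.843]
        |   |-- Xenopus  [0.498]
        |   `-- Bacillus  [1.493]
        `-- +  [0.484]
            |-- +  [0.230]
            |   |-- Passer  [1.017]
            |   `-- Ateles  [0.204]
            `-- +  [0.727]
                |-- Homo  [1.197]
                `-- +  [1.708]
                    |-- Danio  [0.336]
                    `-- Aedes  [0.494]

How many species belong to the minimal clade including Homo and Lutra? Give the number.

The MRCA of Homo and Lutra is the node subtending ((((Candida,Lutra),Felis),(Bufo,((Vulpes,Lycaon),((Bombus,Puma),((Vespa,Brassica),(Nyctereutes,Macaca)))))),((Xenopus,Bacillus),((Passer,Ateles),(Homo,(Danio,Aedes))))).
That clade contains 19 terminal taxa: Aedes, Ateles, Bacillus, Bombus, Brassica, Bufo, Candida, Danio, Felis, Homo, Lutra, Lycaon, Macaca, Nyctereutes, Passer, Puma, Vespa, Vulpes, Xenopus.

19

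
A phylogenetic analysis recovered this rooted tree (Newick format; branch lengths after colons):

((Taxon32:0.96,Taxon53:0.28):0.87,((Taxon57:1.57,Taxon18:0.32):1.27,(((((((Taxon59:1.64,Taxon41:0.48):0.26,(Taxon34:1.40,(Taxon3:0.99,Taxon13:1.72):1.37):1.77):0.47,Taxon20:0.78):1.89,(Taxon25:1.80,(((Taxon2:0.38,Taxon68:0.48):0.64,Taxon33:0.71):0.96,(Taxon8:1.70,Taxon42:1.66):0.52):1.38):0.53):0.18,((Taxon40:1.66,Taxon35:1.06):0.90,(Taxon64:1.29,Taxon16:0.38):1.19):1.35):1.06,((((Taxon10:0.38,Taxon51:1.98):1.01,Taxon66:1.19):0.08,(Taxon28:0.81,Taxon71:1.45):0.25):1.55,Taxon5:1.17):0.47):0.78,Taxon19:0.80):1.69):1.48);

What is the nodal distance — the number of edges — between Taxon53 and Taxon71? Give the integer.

9

The MRCA of Taxon53 and Taxon71 is the root of the tree.
From Taxon53 up to that node: 2 branches. From Taxon71 up to the same node: 7 branches. Total: 2 + 7 = 9.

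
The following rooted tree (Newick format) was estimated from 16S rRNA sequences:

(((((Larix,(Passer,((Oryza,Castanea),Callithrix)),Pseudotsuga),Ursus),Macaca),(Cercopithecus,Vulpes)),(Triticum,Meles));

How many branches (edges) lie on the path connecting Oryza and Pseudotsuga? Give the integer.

The MRCA of Oryza and Pseudotsuga is the node subtending (Larix,(Passer,((Oryza,Castanea),Callithrix)),Pseudotsuga).
From Oryza up to that node: 4 branches. From Pseudotsuga up to the same node: 1 branch. Total: 4 + 1 = 5.

5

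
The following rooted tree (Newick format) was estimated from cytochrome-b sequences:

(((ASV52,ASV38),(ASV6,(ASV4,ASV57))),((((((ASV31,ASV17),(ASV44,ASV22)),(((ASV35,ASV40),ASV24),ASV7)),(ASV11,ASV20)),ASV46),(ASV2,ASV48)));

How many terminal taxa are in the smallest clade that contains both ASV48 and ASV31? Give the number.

The MRCA of ASV48 and ASV31 is the node subtending ((((((ASV31,ASV17),(ASV44,ASV22)),(((ASV35,ASV40),ASV24),ASV7)),(ASV11,ASV20)),ASV46),(ASV2,ASV48)).
That clade contains 13 terminal taxa: ASV11, ASV17, ASV2, ASV20, ASV22, ASV24, ASV31, ASV35, ASV40, ASV44, ASV46, ASV48, ASV7.

13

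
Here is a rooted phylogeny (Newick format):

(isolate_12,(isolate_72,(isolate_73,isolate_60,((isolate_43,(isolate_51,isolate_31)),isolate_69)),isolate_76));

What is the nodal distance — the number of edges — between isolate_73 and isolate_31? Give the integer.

The MRCA of isolate_73 and isolate_31 is the node subtending (isolate_73,isolate_60,((isolate_43,(isolate_51,isolate_31)),isolate_69)).
From isolate_73 up to that node: 1 branch. From isolate_31 up to the same node: 4 branches. Total: 1 + 4 = 5.

5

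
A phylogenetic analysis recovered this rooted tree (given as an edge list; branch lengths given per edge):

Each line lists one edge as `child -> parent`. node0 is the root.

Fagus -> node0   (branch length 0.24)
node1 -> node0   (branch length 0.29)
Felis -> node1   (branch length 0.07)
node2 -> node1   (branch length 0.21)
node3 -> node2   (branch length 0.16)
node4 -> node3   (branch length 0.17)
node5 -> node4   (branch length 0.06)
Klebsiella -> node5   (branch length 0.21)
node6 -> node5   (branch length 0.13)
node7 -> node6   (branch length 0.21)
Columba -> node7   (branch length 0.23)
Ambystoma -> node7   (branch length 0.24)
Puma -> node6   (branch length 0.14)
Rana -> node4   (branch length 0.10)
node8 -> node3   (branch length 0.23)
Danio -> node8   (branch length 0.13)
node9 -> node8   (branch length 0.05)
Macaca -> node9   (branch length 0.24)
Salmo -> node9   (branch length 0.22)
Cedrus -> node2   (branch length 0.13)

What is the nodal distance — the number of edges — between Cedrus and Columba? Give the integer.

7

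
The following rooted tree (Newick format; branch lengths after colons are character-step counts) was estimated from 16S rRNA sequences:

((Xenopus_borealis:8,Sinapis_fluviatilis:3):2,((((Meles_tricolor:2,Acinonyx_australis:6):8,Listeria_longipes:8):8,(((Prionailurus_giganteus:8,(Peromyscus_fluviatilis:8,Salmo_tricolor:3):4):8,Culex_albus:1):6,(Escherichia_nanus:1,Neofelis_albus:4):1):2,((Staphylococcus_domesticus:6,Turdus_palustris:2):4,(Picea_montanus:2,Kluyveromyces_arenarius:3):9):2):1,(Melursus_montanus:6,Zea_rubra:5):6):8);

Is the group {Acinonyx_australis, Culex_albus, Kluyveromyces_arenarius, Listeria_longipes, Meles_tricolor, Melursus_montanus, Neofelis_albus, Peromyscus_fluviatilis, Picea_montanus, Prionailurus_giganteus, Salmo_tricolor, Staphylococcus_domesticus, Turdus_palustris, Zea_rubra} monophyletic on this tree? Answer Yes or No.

No

The MRCA of the listed taxa subtends ((((Meles_tricolor,Acinonyx_australis),Listeria_longipes),(((Prionailurus_giganteus,(Peromyscus_fluviatilis,Salmo_tricolor)),Culex_albus),(Escherichia_nanus,Neofelis_albus)),((Staphylococcus_domesticus,Turdus_palustris),(Picea_montanus,Kluyveromyces_arenarius))),(Melursus_montanus,Zea_rubra)).
That clade also contains Escherichia_nanus, which is not in the proposed group, so the group is not monophyletic.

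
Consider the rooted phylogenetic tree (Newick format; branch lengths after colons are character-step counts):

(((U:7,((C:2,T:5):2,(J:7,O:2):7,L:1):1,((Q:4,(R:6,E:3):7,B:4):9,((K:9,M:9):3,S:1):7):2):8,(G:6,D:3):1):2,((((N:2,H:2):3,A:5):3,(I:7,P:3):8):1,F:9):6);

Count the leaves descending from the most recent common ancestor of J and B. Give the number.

The MRCA of J and B is the node subtending (U,((C,T),(J,O),L),((Q,(R,E),B),((K,M),S))).
That clade contains 13 terminal taxa: B, C, E, J, K, L, M, O, Q, R, S, T, U.

13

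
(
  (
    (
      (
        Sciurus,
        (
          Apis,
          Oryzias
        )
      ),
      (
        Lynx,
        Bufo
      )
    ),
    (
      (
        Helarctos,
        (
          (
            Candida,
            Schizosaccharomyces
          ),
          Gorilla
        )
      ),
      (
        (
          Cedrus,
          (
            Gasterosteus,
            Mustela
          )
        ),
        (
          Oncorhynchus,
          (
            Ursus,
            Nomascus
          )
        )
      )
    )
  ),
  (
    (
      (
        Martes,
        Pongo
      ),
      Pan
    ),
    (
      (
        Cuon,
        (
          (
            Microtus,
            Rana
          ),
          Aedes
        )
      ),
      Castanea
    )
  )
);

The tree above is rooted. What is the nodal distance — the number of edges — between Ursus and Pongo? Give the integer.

10

The MRCA of Ursus and Pongo is the root of the tree.
From Ursus up to that node: 6 branches. From Pongo up to the same node: 4 branches. Total: 6 + 4 = 10.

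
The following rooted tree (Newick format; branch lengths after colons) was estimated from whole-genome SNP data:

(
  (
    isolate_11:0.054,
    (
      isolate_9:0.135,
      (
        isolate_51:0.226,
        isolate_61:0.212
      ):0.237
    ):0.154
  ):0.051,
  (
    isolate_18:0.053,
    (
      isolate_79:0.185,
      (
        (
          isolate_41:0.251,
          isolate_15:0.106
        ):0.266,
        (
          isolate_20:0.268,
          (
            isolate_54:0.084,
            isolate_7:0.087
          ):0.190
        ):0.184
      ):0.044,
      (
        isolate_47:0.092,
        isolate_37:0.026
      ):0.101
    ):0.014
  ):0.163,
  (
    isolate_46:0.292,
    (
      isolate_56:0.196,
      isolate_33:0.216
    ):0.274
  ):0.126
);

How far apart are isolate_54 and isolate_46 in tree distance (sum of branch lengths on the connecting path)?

The path runs isolate_54 → … → MRCA → … → isolate_46; the MRCA is the root of the tree.
Branch lengths along that path: 0.084 + 0.190 + 0.184 + 0.044 + 0.014 + 0.163 + 0.126 + 0.292 = 1.097.

1.097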